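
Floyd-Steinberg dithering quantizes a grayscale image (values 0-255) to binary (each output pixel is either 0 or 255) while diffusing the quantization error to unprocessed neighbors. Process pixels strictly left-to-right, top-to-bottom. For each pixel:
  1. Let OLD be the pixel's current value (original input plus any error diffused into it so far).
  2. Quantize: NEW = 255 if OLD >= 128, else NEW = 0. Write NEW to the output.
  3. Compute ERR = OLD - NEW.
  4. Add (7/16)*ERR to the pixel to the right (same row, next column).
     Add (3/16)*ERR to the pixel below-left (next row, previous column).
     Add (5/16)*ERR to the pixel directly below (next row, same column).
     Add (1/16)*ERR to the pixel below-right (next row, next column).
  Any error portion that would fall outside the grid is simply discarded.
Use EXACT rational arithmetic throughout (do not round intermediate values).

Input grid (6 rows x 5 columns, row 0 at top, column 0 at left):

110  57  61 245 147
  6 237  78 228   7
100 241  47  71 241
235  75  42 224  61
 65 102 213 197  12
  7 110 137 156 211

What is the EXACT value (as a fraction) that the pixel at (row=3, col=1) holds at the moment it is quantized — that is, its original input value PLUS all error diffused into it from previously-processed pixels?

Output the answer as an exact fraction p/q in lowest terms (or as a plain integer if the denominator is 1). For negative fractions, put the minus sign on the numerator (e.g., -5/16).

Answer: 904693251/67108864

Derivation:
(0,0): OLD=110 → NEW=0, ERR=110
(0,1): OLD=841/8 → NEW=0, ERR=841/8
(0,2): OLD=13695/128 → NEW=0, ERR=13695/128
(0,3): OLD=597625/2048 → NEW=255, ERR=75385/2048
(0,4): OLD=5344591/32768 → NEW=255, ERR=-3011249/32768
(1,0): OLD=7691/128 → NEW=0, ERR=7691/128
(1,1): OLD=330829/1024 → NEW=255, ERR=69709/1024
(1,2): OLD=5068881/32768 → NEW=255, ERR=-3286959/32768
(1,3): OLD=24257981/131072 → NEW=255, ERR=-9165379/131072
(1,4): OLD=-104877929/2097152 → NEW=0, ERR=-104877929/2097152
(2,0): OLD=2155167/16384 → NEW=255, ERR=-2022753/16384
(2,1): OLD=101296325/524288 → NEW=255, ERR=-32397115/524288
(2,2): OLD=-169765489/8388608 → NEW=0, ERR=-169765489/8388608
(2,3): OLD=3308182333/134217728 → NEW=0, ERR=3308182333/134217728
(2,4): OLD=497754550123/2147483648 → NEW=255, ERR=-49853780117/2147483648
(3,0): OLD=1550491055/8388608 → NEW=255, ERR=-588603985/8388608
(3,1): OLD=904693251/67108864 → NEW=0, ERR=904693251/67108864
Target (3,1): original=75, with diffused error = 904693251/67108864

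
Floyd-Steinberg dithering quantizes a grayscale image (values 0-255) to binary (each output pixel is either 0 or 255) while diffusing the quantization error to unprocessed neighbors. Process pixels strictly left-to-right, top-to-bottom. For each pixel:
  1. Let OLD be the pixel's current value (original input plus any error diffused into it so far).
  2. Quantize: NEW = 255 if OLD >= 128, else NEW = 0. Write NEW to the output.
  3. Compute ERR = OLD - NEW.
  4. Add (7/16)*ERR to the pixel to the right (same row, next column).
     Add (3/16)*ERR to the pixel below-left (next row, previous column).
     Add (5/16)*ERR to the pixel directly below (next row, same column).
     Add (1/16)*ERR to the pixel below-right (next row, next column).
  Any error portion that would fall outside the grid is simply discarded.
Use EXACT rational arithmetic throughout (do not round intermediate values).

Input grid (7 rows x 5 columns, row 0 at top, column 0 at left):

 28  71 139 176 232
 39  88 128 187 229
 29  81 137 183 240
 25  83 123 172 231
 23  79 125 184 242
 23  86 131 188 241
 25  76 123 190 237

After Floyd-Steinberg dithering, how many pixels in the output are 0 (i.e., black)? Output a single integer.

Answer: 16

Derivation:
(0,0): OLD=28 → NEW=0, ERR=28
(0,1): OLD=333/4 → NEW=0, ERR=333/4
(0,2): OLD=11227/64 → NEW=255, ERR=-5093/64
(0,3): OLD=144573/1024 → NEW=255, ERR=-116547/1024
(0,4): OLD=2985259/16384 → NEW=255, ERR=-1192661/16384
(1,0): OLD=4055/64 → NEW=0, ERR=4055/64
(1,1): OLD=65825/512 → NEW=255, ERR=-64735/512
(1,2): OLD=519029/16384 → NEW=0, ERR=519029/16384
(1,3): OLD=9612145/65536 → NEW=255, ERR=-7099535/65536
(1,4): OLD=159114931/1048576 → NEW=255, ERR=-108271949/1048576
(2,0): OLD=205563/8192 → NEW=0, ERR=205563/8192
(2,1): OLD=16349113/262144 → NEW=0, ERR=16349113/262144
(2,2): OLD=612247019/4194304 → NEW=255, ERR=-457300501/4194304
(2,3): OLD=5641575441/67108864 → NEW=0, ERR=5641575441/67108864
(2,4): OLD=255272118327/1073741824 → NEW=255, ERR=-18532046793/1073741824
(3,0): OLD=186795019/4194304 → NEW=0, ERR=186795019/4194304
(3,1): OLD=3459438319/33554432 → NEW=0, ERR=3459438319/33554432
(3,2): OLD=165028439989/1073741824 → NEW=255, ERR=-108775725131/1073741824
(3,3): OLD=309021048797/2147483648 → NEW=255, ERR=-238587281443/2147483648
(3,4): OLD=6262198539089/34359738368 → NEW=255, ERR=-2499534744751/34359738368
(4,0): OLD=30198146693/536870912 → NEW=0, ERR=30198146693/536870912
(4,1): OLD=2054986199749/17179869184 → NEW=0, ERR=2054986199749/17179869184
(4,2): OLD=36087721420459/274877906944 → NEW=255, ERR=-34006144850261/274877906944
(4,3): OLD=330666264460229/4398046511104 → NEW=0, ERR=330666264460229/4398046511104
(4,4): OLD=17255570953180387/70368744177664 → NEW=255, ERR=-688458812123933/70368744177664
(5,0): OLD=17318853929839/274877906944 → NEW=0, ERR=17318853929839/274877906944
(5,1): OLD=288652944999885/2199023255552 → NEW=255, ERR=-272097985165875/2199023255552
(5,2): OLD=4206517367447285/70368744177664 → NEW=0, ERR=4206517367447285/70368744177664
(5,3): OLD=64199288924331003/281474976710656 → NEW=255, ERR=-7576830136886277/281474976710656
(5,4): OLD=1039723163921061593/4503599627370496 → NEW=255, ERR=-108694741058414887/4503599627370496
(6,0): OLD=756069503916735/35184372088832 → NEW=0, ERR=756069503916735/35184372088832
(6,1): OLD=69670867056714353/1125899906842624 → NEW=0, ERR=69670867056714353/1125899906842624
(6,2): OLD=2809752345411503979/18014398509481984 → NEW=255, ERR=-1783919274506401941/18014398509481984
(6,3): OLD=39624282456842335449/288230376151711744 → NEW=255, ERR=-33874463461844159271/288230376151711744
(6,4): OLD=813307350935517506863/4611686018427387904 → NEW=255, ERR=-362672583763466408657/4611686018427387904
Output grid:
  Row 0: ..###  (2 black, running=2)
  Row 1: .#.##  (2 black, running=4)
  Row 2: ..#.#  (3 black, running=7)
  Row 3: ..###  (2 black, running=9)
  Row 4: ..#.#  (3 black, running=12)
  Row 5: .#.##  (2 black, running=14)
  Row 6: ..###  (2 black, running=16)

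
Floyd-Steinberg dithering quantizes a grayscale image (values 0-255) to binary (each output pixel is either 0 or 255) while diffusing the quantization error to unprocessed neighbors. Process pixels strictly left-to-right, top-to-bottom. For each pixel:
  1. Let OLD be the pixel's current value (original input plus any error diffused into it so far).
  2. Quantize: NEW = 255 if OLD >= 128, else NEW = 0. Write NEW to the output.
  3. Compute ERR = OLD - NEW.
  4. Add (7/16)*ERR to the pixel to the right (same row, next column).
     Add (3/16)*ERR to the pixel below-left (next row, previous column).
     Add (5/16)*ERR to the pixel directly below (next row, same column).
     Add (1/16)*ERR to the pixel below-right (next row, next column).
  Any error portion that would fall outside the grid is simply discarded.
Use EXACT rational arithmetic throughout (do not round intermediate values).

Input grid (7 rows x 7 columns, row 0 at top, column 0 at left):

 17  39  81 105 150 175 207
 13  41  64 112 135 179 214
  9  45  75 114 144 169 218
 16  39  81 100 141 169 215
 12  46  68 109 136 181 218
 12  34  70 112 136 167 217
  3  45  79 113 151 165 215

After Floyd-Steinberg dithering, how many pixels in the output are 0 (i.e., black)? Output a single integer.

(0,0): OLD=17 → NEW=0, ERR=17
(0,1): OLD=743/16 → NEW=0, ERR=743/16
(0,2): OLD=25937/256 → NEW=0, ERR=25937/256
(0,3): OLD=611639/4096 → NEW=255, ERR=-432841/4096
(0,4): OLD=6800513/65536 → NEW=0, ERR=6800513/65536
(0,5): OLD=231104391/1048576 → NEW=255, ERR=-36282489/1048576
(0,6): OLD=3218906289/16777216 → NEW=255, ERR=-1059283791/16777216
(1,0): OLD=6917/256 → NEW=0, ERR=6917/256
(1,1): OLD=178979/2048 → NEW=0, ERR=178979/2048
(1,2): OLD=7666655/65536 → NEW=0, ERR=7666655/65536
(1,3): OLD=40880307/262144 → NEW=255, ERR=-25966413/262144
(1,4): OLD=1862250873/16777216 → NEW=0, ERR=1862250873/16777216
(1,5): OLD=28373091785/134217728 → NEW=255, ERR=-5852428855/134217728
(1,6): OLD=371578988455/2147483648 → NEW=255, ERR=-176029341785/2147483648
(2,0): OLD=1108529/32768 → NEW=0, ERR=1108529/32768
(2,1): OLD=116112683/1048576 → NEW=0, ERR=116112683/1048576
(2,2): OLD=2464452673/16777216 → NEW=255, ERR=-1813737407/16777216
(2,3): OLD=8572822137/134217728 → NEW=0, ERR=8572822137/134217728
(2,4): OLD=206442672585/1073741824 → NEW=255, ERR=-67361492535/1073741824
(2,5): OLD=4105820666691/34359738368 → NEW=0, ERR=4105820666691/34359738368
(2,6): OLD=133006942964741/549755813888 → NEW=255, ERR=-7180789576699/549755813888
(3,0): OLD=794138145/16777216 → NEW=0, ERR=794138145/16777216
(3,1): OLD=10221659533/134217728 → NEW=0, ERR=10221659533/134217728
(3,2): OLD=106764592887/1073741824 → NEW=0, ERR=106764592887/1073741824
(3,3): OLD=622522070609/4294967296 → NEW=255, ERR=-472694589871/4294967296
(3,4): OLD=54778938386977/549755813888 → NEW=0, ERR=54778938386977/549755813888
(3,5): OLD=1071213244944627/4398046511104 → NEW=255, ERR=-50288615386893/4398046511104
(3,6): OLD=15015573152757997/70368744177664 → NEW=255, ERR=-2928456612546323/70368744177664
(4,0): OLD=88200308175/2147483648 → NEW=0, ERR=88200308175/2147483648
(4,1): OLD=3757920124675/34359738368 → NEW=0, ERR=3757920124675/34359738368
(4,2): OLD=72043245762573/549755813888 → NEW=255, ERR=-68144486778867/549755813888
(4,3): OLD=199119240585119/4398046511104 → NEW=0, ERR=199119240585119/4398046511104
(4,4): OLD=6260118160774317/35184372088832 → NEW=255, ERR=-2711896721877843/35184372088832
(4,5): OLD=160024574077167789/1125899906842624 → NEW=255, ERR=-127079902167701331/1125899906842624
(4,6): OLD=2790429145350412747/18014398509481984 → NEW=255, ERR=-1803242474567493173/18014398509481984
(5,0): OLD=24926854794681/549755813888 → NEW=0, ERR=24926854794681/549755813888
(5,1): OLD=296167287424019/4398046511104 → NEW=0, ERR=296167287424019/4398046511104
(5,2): OLD=2675787565481845/35184372088832 → NEW=0, ERR=2675787565481845/35184372088832
(5,3): OLD=38624370022741801/281474976710656 → NEW=255, ERR=-33151749038475479/281474976710656
(5,4): OLD=757540567798468003/18014398509481984 → NEW=0, ERR=757540567798468003/18014398509481984
(5,5): OLD=18236323036602547827/144115188075855872 → NEW=0, ERR=18236323036602547827/144115188075855872
(5,6): OLD=539626267795423925085/2305843009213693952 → NEW=255, ERR=-48363699554068032675/2305843009213693952
(6,0): OLD=2096682286592289/70368744177664 → NEW=0, ERR=2096682286592289/70368744177664
(6,1): OLD=108281017614595861/1125899906842624 → NEW=0, ERR=108281017614595861/1125899906842624
(6,2): OLD=2287228453147186079/18014398509481984 → NEW=0, ERR=2287228453147186079/18014398509481984
(6,3): OLD=20807348460891842497/144115188075855872 → NEW=255, ERR=-15942024498451404863/144115188075855872
(6,4): OLD=38078127402019358883/288230376151711744 → NEW=255, ERR=-35420618516667135837/288230376151711744
(6,5): OLD=5514650844334996058927/36893488147419103232 → NEW=255, ERR=-3893188633256875265233/36893488147419103232
(6,6): OLD=100460681527368397891161/590295810358705651712 → NEW=255, ERR=-50064750114101543295399/590295810358705651712
Output grid:
  Row 0: ...#.##  (4 black, running=4)
  Row 1: ...#.##  (4 black, running=8)
  Row 2: ..#.#.#  (4 black, running=12)
  Row 3: ...#.##  (4 black, running=16)
  Row 4: ..#.###  (3 black, running=19)
  Row 5: ...#..#  (5 black, running=24)
  Row 6: ...####  (3 black, running=27)

Answer: 27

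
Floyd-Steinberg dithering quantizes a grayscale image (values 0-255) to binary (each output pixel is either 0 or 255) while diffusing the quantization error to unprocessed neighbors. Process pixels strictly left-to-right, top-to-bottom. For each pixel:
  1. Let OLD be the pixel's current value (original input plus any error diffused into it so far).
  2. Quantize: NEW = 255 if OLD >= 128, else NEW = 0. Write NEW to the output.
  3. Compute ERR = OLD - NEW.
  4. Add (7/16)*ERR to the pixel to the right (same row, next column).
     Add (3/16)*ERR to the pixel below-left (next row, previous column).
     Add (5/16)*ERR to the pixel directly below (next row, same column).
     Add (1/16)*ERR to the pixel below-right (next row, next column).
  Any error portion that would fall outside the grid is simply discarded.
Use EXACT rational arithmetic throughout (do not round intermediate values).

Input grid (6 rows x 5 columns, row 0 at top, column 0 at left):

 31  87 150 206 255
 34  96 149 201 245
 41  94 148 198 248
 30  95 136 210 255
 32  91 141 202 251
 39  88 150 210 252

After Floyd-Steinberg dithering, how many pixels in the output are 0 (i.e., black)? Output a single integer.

Answer: 12

Derivation:
(0,0): OLD=31 → NEW=0, ERR=31
(0,1): OLD=1609/16 → NEW=0, ERR=1609/16
(0,2): OLD=49663/256 → NEW=255, ERR=-15617/256
(0,3): OLD=734457/4096 → NEW=255, ERR=-310023/4096
(0,4): OLD=14541519/65536 → NEW=255, ERR=-2170161/65536
(1,0): OLD=16011/256 → NEW=0, ERR=16011/256
(1,1): OLD=297549/2048 → NEW=255, ERR=-224691/2048
(1,2): OLD=4851665/65536 → NEW=0, ERR=4851665/65536
(1,3): OLD=52353789/262144 → NEW=255, ERR=-14492931/262144
(1,4): OLD=862909271/4194304 → NEW=255, ERR=-206638249/4194304
(2,0): OLD=1309855/32768 → NEW=0, ERR=1309855/32768
(2,1): OLD=99607365/1048576 → NEW=0, ERR=99607365/1048576
(2,2): OLD=3279455759/16777216 → NEW=255, ERR=-998734321/16777216
(2,3): OLD=40283709373/268435456 → NEW=255, ERR=-28167331907/268435456
(2,4): OLD=787015565035/4294967296 → NEW=255, ERR=-308201095445/4294967296
(3,0): OLD=1011715375/16777216 → NEW=0, ERR=1011715375/16777216
(3,1): OLD=19113203971/134217728 → NEW=255, ERR=-15112316669/134217728
(3,2): OLD=233641862929/4294967296 → NEW=0, ERR=233641862929/4294967296
(3,3): OLD=1579114666249/8589934592 → NEW=255, ERR=-611318654711/8589934592
(3,4): OLD=26784336976909/137438953472 → NEW=255, ERR=-8262596158451/137438953472
(4,0): OLD=63851141729/2147483648 → NEW=0, ERR=63851141729/2147483648
(4,1): OLD=5689342424929/68719476736 → NEW=0, ERR=5689342424929/68719476736
(4,2): OLD=191138731677647/1099511627776 → NEW=255, ERR=-89236733405233/1099511627776
(4,3): OLD=2399230517227361/17592186044416 → NEW=255, ERR=-2086776924098719/17592186044416
(4,4): OLD=49502738539426855/281474976710656 → NEW=255, ERR=-22273380521790425/281474976710656
(5,0): OLD=70165163434691/1099511627776 → NEW=0, ERR=70165163434691/1099511627776
(5,1): OLD=1129698747147657/8796093022208 → NEW=255, ERR=-1113304973515383/8796093022208
(5,2): OLD=14692179093450065/281474976710656 → NEW=0, ERR=14692179093450065/281474976710656
(5,3): OLD=197998569039236543/1125899906842624 → NEW=255, ERR=-89105907205632577/1125899906842624
(5,4): OLD=3336865740371905413/18014398509481984 → NEW=255, ERR=-1256805879546000507/18014398509481984
Output grid:
  Row 0: ..###  (2 black, running=2)
  Row 1: .#.##  (2 black, running=4)
  Row 2: ..###  (2 black, running=6)
  Row 3: .#.##  (2 black, running=8)
  Row 4: ..###  (2 black, running=10)
  Row 5: .#.##  (2 black, running=12)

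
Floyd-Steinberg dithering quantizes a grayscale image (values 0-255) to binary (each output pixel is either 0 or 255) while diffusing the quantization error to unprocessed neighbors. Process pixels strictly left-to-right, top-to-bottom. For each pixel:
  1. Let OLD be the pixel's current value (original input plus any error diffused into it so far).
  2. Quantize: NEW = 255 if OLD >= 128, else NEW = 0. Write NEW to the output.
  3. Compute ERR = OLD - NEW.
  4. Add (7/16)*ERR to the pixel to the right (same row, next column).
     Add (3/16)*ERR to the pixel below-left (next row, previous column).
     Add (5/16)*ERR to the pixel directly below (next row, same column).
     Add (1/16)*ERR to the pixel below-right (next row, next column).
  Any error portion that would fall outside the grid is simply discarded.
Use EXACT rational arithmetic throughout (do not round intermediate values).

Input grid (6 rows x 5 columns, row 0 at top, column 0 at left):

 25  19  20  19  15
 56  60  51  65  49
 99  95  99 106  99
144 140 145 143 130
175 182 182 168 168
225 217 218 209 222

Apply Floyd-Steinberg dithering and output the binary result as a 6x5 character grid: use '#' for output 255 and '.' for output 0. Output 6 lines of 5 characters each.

(0,0): OLD=25 → NEW=0, ERR=25
(0,1): OLD=479/16 → NEW=0, ERR=479/16
(0,2): OLD=8473/256 → NEW=0, ERR=8473/256
(0,3): OLD=137135/4096 → NEW=0, ERR=137135/4096
(0,4): OLD=1942985/65536 → NEW=0, ERR=1942985/65536
(1,0): OLD=17773/256 → NEW=0, ERR=17773/256
(1,1): OLD=220155/2048 → NEW=0, ERR=220155/2048
(1,2): OLD=7636375/65536 → NEW=0, ERR=7636375/65536
(1,3): OLD=35145227/262144 → NEW=255, ERR=-31701493/262144
(1,4): OLD=31246785/4194304 → NEW=0, ERR=31246785/4194304
(2,0): OLD=4615417/32768 → NEW=255, ERR=-3740423/32768
(2,1): OLD=109932611/1048576 → NEW=0, ERR=109932611/1048576
(2,2): OLD=2773684105/16777216 → NEW=255, ERR=-1504505975/16777216
(2,3): OLD=10108012171/268435456 → NEW=0, ERR=10108012171/268435456
(2,4): OLD=473494489869/4294967296 → NEW=0, ERR=473494489869/4294967296
(3,0): OLD=2147249257/16777216 → NEW=0, ERR=2147249257/16777216
(3,1): OLD=27488851509/134217728 → NEW=255, ERR=-6736669131/134217728
(3,2): OLD=466563197015/4294967296 → NEW=0, ERR=466563197015/4294967296
(3,3): OLD=1867099808255/8589934592 → NEW=255, ERR=-323333512705/8589934592
(3,4): OLD=20662130650587/137438953472 → NEW=255, ERR=-14384802484773/137438953472
(4,0): OLD=441489601287/2147483648 → NEW=255, ERR=-106118728953/2147483648
(4,1): OLD=11892800900487/68719476736 → NEW=255, ERR=-5630665667193/68719476736
(4,2): OLD=186812333446089/1099511627776 → NEW=255, ERR=-93563131636791/1099511627776
(4,3): OLD=1867816804674439/17592186044416 → NEW=0, ERR=1867816804674439/17592186044416
(4,4): OLD=50494053095836721/281474976710656 → NEW=255, ERR=-21282065965380559/281474976710656
(5,0): OLD=213519122615541/1099511627776 → NEW=255, ERR=-66856342467339/1099511627776
(5,1): OLD=1282017268428575/8796093022208 → NEW=255, ERR=-960986452234465/8796093022208
(5,2): OLD=44584684063919127/281474976710656 → NEW=255, ERR=-27191434997298153/281474976710656
(5,3): OLD=203134815479535385/1125899906842624 → NEW=255, ERR=-83969660765333735/1125899906842624
(5,4): OLD=3105307799939217219/18014398509481984 → NEW=255, ERR=-1488363819978688701/18014398509481984
Row 0: .....
Row 1: ...#.
Row 2: #.#..
Row 3: .#.##
Row 4: ###.#
Row 5: #####

Answer: .....
...#.
#.#..
.#.##
###.#
#####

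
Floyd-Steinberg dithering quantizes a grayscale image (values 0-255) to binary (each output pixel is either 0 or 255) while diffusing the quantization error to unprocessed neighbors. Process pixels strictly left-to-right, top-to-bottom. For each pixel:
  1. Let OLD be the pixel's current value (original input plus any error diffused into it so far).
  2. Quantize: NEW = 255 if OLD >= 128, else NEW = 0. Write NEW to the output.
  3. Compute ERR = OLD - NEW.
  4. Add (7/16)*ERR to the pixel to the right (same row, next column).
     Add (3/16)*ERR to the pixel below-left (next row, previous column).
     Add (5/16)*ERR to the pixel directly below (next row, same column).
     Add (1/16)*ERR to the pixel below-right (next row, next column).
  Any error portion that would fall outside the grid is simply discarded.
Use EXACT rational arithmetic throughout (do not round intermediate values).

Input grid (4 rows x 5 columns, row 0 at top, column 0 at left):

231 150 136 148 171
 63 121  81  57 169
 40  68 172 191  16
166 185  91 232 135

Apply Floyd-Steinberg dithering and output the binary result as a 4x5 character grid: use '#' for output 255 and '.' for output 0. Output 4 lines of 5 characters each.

Answer: ##.##
..#..
..##.
##.#.

Derivation:
(0,0): OLD=231 → NEW=255, ERR=-24
(0,1): OLD=279/2 → NEW=255, ERR=-231/2
(0,2): OLD=2735/32 → NEW=0, ERR=2735/32
(0,3): OLD=94921/512 → NEW=255, ERR=-35639/512
(0,4): OLD=1151359/8192 → NEW=255, ERR=-937601/8192
(1,0): OLD=1083/32 → NEW=0, ERR=1083/32
(1,1): OLD=29245/256 → NEW=0, ERR=29245/256
(1,2): OLD=1125729/8192 → NEW=255, ERR=-963231/8192
(1,3): OLD=-1058819/32768 → NEW=0, ERR=-1058819/32768
(1,4): OLD=60160023/524288 → NEW=0, ERR=60160023/524288
(2,0): OLD=294895/4096 → NEW=0, ERR=294895/4096
(2,1): OLD=15108181/131072 → NEW=0, ERR=15108181/131072
(2,2): OLD=391676543/2097152 → NEW=255, ERR=-143097217/2097152
(2,3): OLD=5543727053/33554432 → NEW=255, ERR=-3012653107/33554432
(2,4): OLD=5668339547/536870912 → NEW=0, ERR=5668339547/536870912
(3,0): OLD=440634975/2097152 → NEW=255, ERR=-94138785/2097152
(3,1): OLD=3239473747/16777216 → NEW=255, ERR=-1038716333/16777216
(3,2): OLD=17695181985/536870912 → NEW=0, ERR=17695181985/536870912
(3,3): OLD=232011372721/1073741824 → NEW=255, ERR=-41792792399/1073741824
(3,4): OLD=1987011289093/17179869184 → NEW=0, ERR=1987011289093/17179869184
Row 0: ##.##
Row 1: ..#..
Row 2: ..##.
Row 3: ##.#.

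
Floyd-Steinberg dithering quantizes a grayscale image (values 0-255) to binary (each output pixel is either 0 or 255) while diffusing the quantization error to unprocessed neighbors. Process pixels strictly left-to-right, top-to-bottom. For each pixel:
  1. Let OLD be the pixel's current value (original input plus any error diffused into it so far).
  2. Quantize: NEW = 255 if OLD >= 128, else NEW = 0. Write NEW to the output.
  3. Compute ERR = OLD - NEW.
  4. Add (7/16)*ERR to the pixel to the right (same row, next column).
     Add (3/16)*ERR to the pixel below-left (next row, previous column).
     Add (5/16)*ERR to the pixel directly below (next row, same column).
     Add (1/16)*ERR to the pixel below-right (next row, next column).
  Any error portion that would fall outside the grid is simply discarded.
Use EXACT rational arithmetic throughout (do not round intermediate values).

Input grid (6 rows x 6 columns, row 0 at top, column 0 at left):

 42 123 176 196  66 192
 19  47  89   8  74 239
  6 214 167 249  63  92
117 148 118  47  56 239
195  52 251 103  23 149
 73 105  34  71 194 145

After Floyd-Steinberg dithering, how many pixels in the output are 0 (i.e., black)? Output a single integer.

(0,0): OLD=42 → NEW=0, ERR=42
(0,1): OLD=1131/8 → NEW=255, ERR=-909/8
(0,2): OLD=16165/128 → NEW=0, ERR=16165/128
(0,3): OLD=514563/2048 → NEW=255, ERR=-7677/2048
(0,4): OLD=2108949/32768 → NEW=0, ERR=2108949/32768
(0,5): OLD=115425939/524288 → NEW=255, ERR=-18267501/524288
(1,0): OLD=1385/128 → NEW=0, ERR=1385/128
(1,1): OLD=43551/1024 → NEW=0, ERR=43551/1024
(1,2): OLD=4563531/32768 → NEW=255, ERR=-3792309/32768
(1,3): OLD=-3125233/131072 → NEW=0, ERR=-3125233/131072
(1,4): OLD=645198573/8388608 → NEW=0, ERR=645198573/8388608
(1,5): OLD=35672917867/134217728 → NEW=255, ERR=1447397227/134217728
(2,0): OLD=284357/16384 → NEW=0, ERR=284357/16384
(2,1): OLD=112124423/524288 → NEW=255, ERR=-21569017/524288
(2,2): OLD=931325013/8388608 → NEW=0, ERR=931325013/8388608
(2,3): OLD=19952089709/67108864 → NEW=255, ERR=2839329389/67108864
(2,4): OLD=227799920199/2147483648 → NEW=0, ERR=227799920199/2147483648
(2,5): OLD=5036657984097/34359738368 → NEW=255, ERR=-3725075299743/34359738368
(3,0): OLD=962257205/8388608 → NEW=0, ERR=962257205/8388608
(3,1): OLD=13907034321/67108864 → NEW=255, ERR=-3205725999/67108864
(3,2): OLD=73635803875/536870912 → NEW=255, ERR=-63266278685/536870912
(3,3): OLD=1219563566281/34359738368 → NEW=0, ERR=1219563566281/34359738368
(3,4): OLD=23912887452777/274877906944 → NEW=0, ERR=23912887452777/274877906944
(3,5): OLD=1098678706119047/4398046511104 → NEW=255, ERR=-22823154212473/4398046511104
(4,0): OLD=238252765883/1073741824 → NEW=255, ERR=-35551399237/1073741824
(4,1): OLD=131606573119/17179869184 → NEW=0, ERR=131606573119/17179869184
(4,2): OLD=121603351117709/549755813888 → NEW=255, ERR=-18584381423731/549755813888
(4,3): OLD=952164651967009/8796093022208 → NEW=0, ERR=952164651967009/8796093022208
(4,4): OLD=13903446136079025/140737488355328 → NEW=0, ERR=13903446136079025/140737488355328
(4,5): OLD=441433988893481271/2251799813685248 → NEW=255, ERR=-132774963596256969/2251799813685248
(5,0): OLD=17616794987309/274877906944 → NEW=0, ERR=17616794987309/274877906944
(5,1): OLD=1117326488172669/8796093022208 → NEW=0, ERR=1117326488172669/8796093022208
(5,2): OLD=7021743014364655/70368744177664 → NEW=0, ERR=7021743014364655/70368744177664
(5,3): OLD=371308097893880437/2251799813685248 → NEW=255, ERR=-202900854595857803/2251799813685248
(5,4): OLD=815873198813638821/4503599627370496 → NEW=255, ERR=-332544706165837659/4503599627370496
(5,5): OLD=7237698832730646217/72057594037927936 → NEW=0, ERR=7237698832730646217/72057594037927936
Output grid:
  Row 0: .#.#.#  (3 black, running=3)
  Row 1: ..#..#  (4 black, running=7)
  Row 2: .#.#.#  (3 black, running=10)
  Row 3: .##..#  (3 black, running=13)
  Row 4: #.#..#  (3 black, running=16)
  Row 5: ...##.  (4 black, running=20)

Answer: 20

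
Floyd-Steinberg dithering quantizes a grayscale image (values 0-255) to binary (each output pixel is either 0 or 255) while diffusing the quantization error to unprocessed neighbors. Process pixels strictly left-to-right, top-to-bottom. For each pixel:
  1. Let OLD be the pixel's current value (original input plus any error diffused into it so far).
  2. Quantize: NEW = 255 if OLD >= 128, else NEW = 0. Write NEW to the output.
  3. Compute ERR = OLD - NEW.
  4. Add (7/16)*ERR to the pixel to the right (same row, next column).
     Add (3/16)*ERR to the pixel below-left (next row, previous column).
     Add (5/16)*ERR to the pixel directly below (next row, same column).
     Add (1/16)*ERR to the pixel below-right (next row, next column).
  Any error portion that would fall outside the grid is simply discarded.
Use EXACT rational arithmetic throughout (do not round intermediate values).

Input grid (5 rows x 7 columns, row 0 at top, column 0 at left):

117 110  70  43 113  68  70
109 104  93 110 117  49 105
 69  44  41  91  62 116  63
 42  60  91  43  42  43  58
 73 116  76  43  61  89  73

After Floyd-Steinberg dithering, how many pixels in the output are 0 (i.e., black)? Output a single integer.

(0,0): OLD=117 → NEW=0, ERR=117
(0,1): OLD=2579/16 → NEW=255, ERR=-1501/16
(0,2): OLD=7413/256 → NEW=0, ERR=7413/256
(0,3): OLD=228019/4096 → NEW=0, ERR=228019/4096
(0,4): OLD=9001701/65536 → NEW=255, ERR=-7709979/65536
(0,5): OLD=17333315/1048576 → NEW=0, ERR=17333315/1048576
(0,6): OLD=1295738325/16777216 → NEW=0, ERR=1295738325/16777216
(1,0): OLD=32761/256 → NEW=0, ERR=32761/256
(1,1): OLD=293711/2048 → NEW=255, ERR=-228529/2048
(1,2): OLD=3788283/65536 → NEW=0, ERR=3788283/65536
(1,3): OLD=34717663/262144 → NEW=255, ERR=-32129057/262144
(1,4): OLD=556895165/16777216 → NEW=0, ERR=556895165/16777216
(1,5): OLD=10175864525/134217728 → NEW=0, ERR=10175864525/134217728
(1,6): OLD=350765032035/2147483648 → NEW=255, ERR=-196843298205/2147483648
(2,0): OLD=2885845/32768 → NEW=0, ERR=2885845/32768
(2,1): OLD=69726199/1048576 → NEW=0, ERR=69726199/1048576
(2,2): OLD=976456357/16777216 → NEW=0, ERR=976456357/16777216
(2,3): OLD=11811004349/134217728 → NEW=0, ERR=11811004349/134217728
(2,4): OLD=126087169805/1073741824 → NEW=0, ERR=126087169805/1073741824
(2,5): OLD=6045771876463/34359738368 → NEW=255, ERR=-2715961407377/34359738368
(2,6): OLD=2480443885305/549755813888 → NEW=0, ERR=2480443885305/549755813888
(3,0): OLD=1375556869/16777216 → NEW=0, ERR=1375556869/16777216
(3,1): OLD=17860021537/134217728 → NEW=255, ERR=-16365499103/134217728
(3,2): OLD=82139369523/1073741824 → NEW=0, ERR=82139369523/1073741824
(3,3): OLD=556726212949/4294967296 → NEW=255, ERR=-538490447531/4294967296
(3,4): OLD=7983959181573/549755813888 → NEW=0, ERR=7983959181573/549755813888
(3,5): OLD=144420382115935/4398046511104 → NEW=0, ERR=144420382115935/4398046511104
(3,6): OLD=4843904532384001/70368744177664 → NEW=0, ERR=4843904532384001/70368744177664
(4,0): OLD=162692083755/2147483648 → NEW=0, ERR=162692083755/2147483648
(4,1): OLD=4484241805103/34359738368 → NEW=255, ERR=-4277491478737/34359738368
(4,2): OLD=7867962116897/549755813888 → NEW=0, ERR=7867962116897/549755813888
(4,3): OLD=77340541546939/4398046511104 → NEW=0, ERR=77340541546939/4398046511104
(4,4): OLD=2517541240502529/35184372088832 → NEW=0, ERR=2517541240502529/35184372088832
(4,5): OLD=162557960017697089/1125899906842624 → NEW=255, ERR=-124546516227172031/1125899906842624
(4,6): OLD=867709458014380055/18014398509481984 → NEW=0, ERR=867709458014380055/18014398509481984
Output grid:
  Row 0: .#..#..  (5 black, running=5)
  Row 1: .#.#..#  (4 black, running=9)
  Row 2: .....#.  (6 black, running=15)
  Row 3: .#.#...  (5 black, running=20)
  Row 4: .#...#.  (5 black, running=25)

Answer: 25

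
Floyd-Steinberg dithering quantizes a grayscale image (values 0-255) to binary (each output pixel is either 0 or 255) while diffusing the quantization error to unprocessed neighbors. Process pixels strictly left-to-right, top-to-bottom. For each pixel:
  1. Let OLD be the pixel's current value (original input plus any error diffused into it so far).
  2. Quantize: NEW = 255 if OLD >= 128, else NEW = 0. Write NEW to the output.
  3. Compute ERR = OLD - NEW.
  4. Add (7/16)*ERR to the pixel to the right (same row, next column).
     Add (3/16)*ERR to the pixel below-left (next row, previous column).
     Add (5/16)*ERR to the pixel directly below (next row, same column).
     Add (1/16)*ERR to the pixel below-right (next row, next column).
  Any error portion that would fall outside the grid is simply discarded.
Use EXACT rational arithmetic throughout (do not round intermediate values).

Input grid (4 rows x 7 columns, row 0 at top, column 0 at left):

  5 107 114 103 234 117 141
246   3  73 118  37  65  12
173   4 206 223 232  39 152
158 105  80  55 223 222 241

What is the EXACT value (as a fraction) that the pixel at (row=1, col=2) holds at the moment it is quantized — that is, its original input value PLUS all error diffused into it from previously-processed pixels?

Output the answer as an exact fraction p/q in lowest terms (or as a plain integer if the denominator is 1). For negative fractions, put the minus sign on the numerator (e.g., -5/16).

(0,0): OLD=5 → NEW=0, ERR=5
(0,1): OLD=1747/16 → NEW=0, ERR=1747/16
(0,2): OLD=41413/256 → NEW=255, ERR=-23867/256
(0,3): OLD=254819/4096 → NEW=0, ERR=254819/4096
(0,4): OLD=17119157/65536 → NEW=255, ERR=407477/65536
(0,5): OLD=125535731/1048576 → NEW=0, ERR=125535731/1048576
(0,6): OLD=3244337573/16777216 → NEW=255, ERR=-1033852507/16777216
(1,0): OLD=68617/256 → NEW=255, ERR=3337/256
(1,1): OLD=52543/2048 → NEW=0, ERR=52543/2048
(1,2): OLD=4822059/65536 → NEW=0, ERR=4822059/65536
Target (1,2): original=73, with diffused error = 4822059/65536

Answer: 4822059/65536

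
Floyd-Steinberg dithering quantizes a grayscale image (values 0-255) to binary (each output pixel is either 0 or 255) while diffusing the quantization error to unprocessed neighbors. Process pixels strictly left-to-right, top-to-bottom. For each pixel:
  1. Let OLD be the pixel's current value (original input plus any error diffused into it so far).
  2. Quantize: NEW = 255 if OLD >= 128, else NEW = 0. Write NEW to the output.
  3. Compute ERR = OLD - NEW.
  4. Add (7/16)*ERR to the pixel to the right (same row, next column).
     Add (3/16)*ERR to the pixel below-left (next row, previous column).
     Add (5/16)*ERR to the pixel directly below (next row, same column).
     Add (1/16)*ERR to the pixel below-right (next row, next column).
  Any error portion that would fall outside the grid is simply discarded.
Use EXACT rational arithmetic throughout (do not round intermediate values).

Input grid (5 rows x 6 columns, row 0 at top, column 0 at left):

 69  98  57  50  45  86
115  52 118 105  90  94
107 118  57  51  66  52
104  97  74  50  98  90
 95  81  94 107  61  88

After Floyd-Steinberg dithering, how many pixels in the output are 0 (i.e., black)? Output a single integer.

Answer: 22

Derivation:
(0,0): OLD=69 → NEW=0, ERR=69
(0,1): OLD=2051/16 → NEW=255, ERR=-2029/16
(0,2): OLD=389/256 → NEW=0, ERR=389/256
(0,3): OLD=207523/4096 → NEW=0, ERR=207523/4096
(0,4): OLD=4401781/65536 → NEW=0, ERR=4401781/65536
(0,5): OLD=120990003/1048576 → NEW=0, ERR=120990003/1048576
(1,0): OLD=28873/256 → NEW=0, ERR=28873/256
(1,1): OLD=135807/2048 → NEW=0, ERR=135807/2048
(1,2): OLD=9768811/65536 → NEW=255, ERR=-6942869/65536
(1,3): OLD=22851791/262144 → NEW=0, ERR=22851791/262144
(1,4): OLD=2918037965/16777216 → NEW=255, ERR=-1360152115/16777216
(1,5): OLD=26517924235/268435456 → NEW=0, ERR=26517924235/268435456
(2,0): OLD=5068517/32768 → NEW=255, ERR=-3287323/32768
(2,1): OLD=86001447/1048576 → NEW=0, ERR=86001447/1048576
(2,2): OLD=1346636597/16777216 → NEW=0, ERR=1346636597/16777216
(2,3): OLD=12285703373/134217728 → NEW=0, ERR=12285703373/134217728
(2,4): OLD=449609526247/4294967296 → NEW=0, ERR=449609526247/4294967296
(2,5): OLD=8493914471361/68719476736 → NEW=0, ERR=8493914471361/68719476736
(3,0): OLD=1476863125/16777216 → NEW=0, ERR=1476863125/16777216
(3,1): OLD=22806598641/134217728 → NEW=255, ERR=-11418921999/134217728
(3,2): OLD=90356047587/1073741824 → NEW=0, ERR=90356047587/1073741824
(3,3): OLD=9625223256489/68719476736 → NEW=255, ERR=-7898243311191/68719476736
(3,4): OLD=60102610992265/549755813888 → NEW=0, ERR=60102610992265/549755813888
(3,5): OLD=1609673247158631/8796093022208 → NEW=255, ERR=-633330473504409/8796093022208
(4,0): OLD=228828705563/2147483648 → NEW=0, ERR=228828705563/2147483648
(4,1): OLD=4202600752351/34359738368 → NEW=0, ERR=4202600752351/34359738368
(4,2): OLD=161563220774637/1099511627776 → NEW=255, ERR=-118812244308243/1099511627776
(4,3): OLD=871958990382209/17592186044416 → NEW=0, ERR=871958990382209/17592186044416
(4,4): OLD=27068171142096529/281474976710656 → NEW=0, ERR=27068171142096529/281474976710656
(4,5): OLD=515233626270613591/4503599627370496 → NEW=0, ERR=515233626270613591/4503599627370496
Output grid:
  Row 0: .#....  (5 black, running=5)
  Row 1: ..#.#.  (4 black, running=9)
  Row 2: #.....  (5 black, running=14)
  Row 3: .#.#.#  (3 black, running=17)
  Row 4: ..#...  (5 black, running=22)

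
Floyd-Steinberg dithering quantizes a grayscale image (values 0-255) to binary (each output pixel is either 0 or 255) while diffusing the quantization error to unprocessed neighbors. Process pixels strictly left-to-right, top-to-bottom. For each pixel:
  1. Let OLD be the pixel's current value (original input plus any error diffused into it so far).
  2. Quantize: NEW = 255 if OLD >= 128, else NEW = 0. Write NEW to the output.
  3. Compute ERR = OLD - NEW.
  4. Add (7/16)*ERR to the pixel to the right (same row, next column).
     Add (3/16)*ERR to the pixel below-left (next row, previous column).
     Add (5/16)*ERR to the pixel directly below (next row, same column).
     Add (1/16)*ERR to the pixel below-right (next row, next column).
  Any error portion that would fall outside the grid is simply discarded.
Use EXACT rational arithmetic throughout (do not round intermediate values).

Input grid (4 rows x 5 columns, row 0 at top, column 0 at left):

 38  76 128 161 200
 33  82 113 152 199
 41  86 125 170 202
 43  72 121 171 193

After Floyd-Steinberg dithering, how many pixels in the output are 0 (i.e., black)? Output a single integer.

(0,0): OLD=38 → NEW=0, ERR=38
(0,1): OLD=741/8 → NEW=0, ERR=741/8
(0,2): OLD=21571/128 → NEW=255, ERR=-11069/128
(0,3): OLD=252245/2048 → NEW=0, ERR=252245/2048
(0,4): OLD=8319315/32768 → NEW=255, ERR=-36525/32768
(1,0): OLD=7967/128 → NEW=0, ERR=7967/128
(1,1): OLD=127321/1024 → NEW=0, ERR=127321/1024
(1,2): OLD=5546189/32768 → NEW=255, ERR=-2809651/32768
(1,3): OLD=19315145/131072 → NEW=255, ERR=-14108215/131072
(1,4): OLD=333988923/2097152 → NEW=255, ERR=-200784837/2097152
(2,0): OLD=1372387/16384 → NEW=0, ERR=1372387/16384
(2,1): OLD=78284145/524288 → NEW=255, ERR=-55409295/524288
(2,2): OLD=331828627/8388608 → NEW=0, ERR=331828627/8388608
(2,3): OLD=17496496649/134217728 → NEW=255, ERR=-16729023991/134217728
(2,4): OLD=237990568959/2147483648 → NEW=0, ERR=237990568959/2147483648
(3,0): OLD=414064179/8388608 → NEW=0, ERR=414064179/8388608
(3,1): OLD=4913765047/67108864 → NEW=0, ERR=4913765047/67108864
(3,2): OLD=290812670733/2147483648 → NEW=255, ERR=-256795659507/2147483648
(3,3): OLD=442317945061/4294967296 → NEW=0, ERR=442317945061/4294967296
(3,4): OLD=18203661547353/68719476736 → NEW=255, ERR=680194979673/68719476736
Output grid:
  Row 0: ..#.#  (3 black, running=3)
  Row 1: ..###  (2 black, running=5)
  Row 2: .#.#.  (3 black, running=8)
  Row 3: ..#.#  (3 black, running=11)

Answer: 11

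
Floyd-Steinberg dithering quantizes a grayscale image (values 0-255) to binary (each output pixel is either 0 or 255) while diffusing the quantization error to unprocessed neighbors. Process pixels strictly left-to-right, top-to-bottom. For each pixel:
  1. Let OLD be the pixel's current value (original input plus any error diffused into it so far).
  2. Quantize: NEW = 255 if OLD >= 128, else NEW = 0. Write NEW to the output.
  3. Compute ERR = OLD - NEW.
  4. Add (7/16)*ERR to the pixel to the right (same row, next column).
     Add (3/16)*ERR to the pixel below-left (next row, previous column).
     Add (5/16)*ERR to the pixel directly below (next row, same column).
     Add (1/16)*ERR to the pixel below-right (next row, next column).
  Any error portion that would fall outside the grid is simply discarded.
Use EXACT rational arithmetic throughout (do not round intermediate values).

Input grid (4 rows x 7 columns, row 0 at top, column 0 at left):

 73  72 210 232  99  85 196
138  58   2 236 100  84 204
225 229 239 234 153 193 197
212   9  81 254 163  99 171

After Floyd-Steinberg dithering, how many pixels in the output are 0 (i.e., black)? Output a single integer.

(0,0): OLD=73 → NEW=0, ERR=73
(0,1): OLD=1663/16 → NEW=0, ERR=1663/16
(0,2): OLD=65401/256 → NEW=255, ERR=121/256
(0,3): OLD=951119/4096 → NEW=255, ERR=-93361/4096
(0,4): OLD=5834537/65536 → NEW=0, ERR=5834537/65536
(0,5): OLD=129970719/1048576 → NEW=0, ERR=129970719/1048576
(0,6): OLD=4198129369/16777216 → NEW=255, ERR=-80060711/16777216
(1,0): OLD=46157/256 → NEW=255, ERR=-19123/256
(1,1): OLD=127899/2048 → NEW=0, ERR=127899/2048
(1,2): OLD=2076983/65536 → NEW=0, ERR=2076983/65536
(1,3): OLD=68017131/262144 → NEW=255, ERR=1170411/262144
(1,4): OLD=2543267809/16777216 → NEW=255, ERR=-1734922271/16777216
(1,5): OLD=11027619633/134217728 → NEW=0, ERR=11027619633/134217728
(1,6): OLD=528713825215/2147483648 → NEW=255, ERR=-18894505025/2147483648
(2,0): OLD=6991577/32768 → NEW=255, ERR=-1364263/32768
(2,1): OLD=242823523/1048576 → NEW=255, ERR=-24563357/1048576
(2,2): OLD=4083498985/16777216 → NEW=255, ERR=-194691095/16777216
(2,3): OLD=28576265697/134217728 → NEW=255, ERR=-5649254943/134217728
(2,4): OLD=126652716017/1073741824 → NEW=0, ERR=126652716017/1073741824
(2,5): OLD=9008023534139/34359738368 → NEW=255, ERR=246290250299/34359738368
(2,6): OLD=111337437312077/549755813888 → NEW=255, ERR=-28850295229363/549755813888
(3,0): OLD=3264797641/16777216 → NEW=255, ERR=-1013392439/16777216
(3,1): OLD=-3962736235/134217728 → NEW=0, ERR=-3962736235/134217728
(3,2): OLD=59163751759/1073741824 → NEW=0, ERR=59163751759/1073741824
(3,3): OLD=1229840188825/4294967296 → NEW=255, ERR=134623528345/4294967296
(3,4): OLD=116706211299273/549755813888 → NEW=255, ERR=-23481521242167/549755813888
(3,5): OLD=352220542719979/4398046511104 → NEW=0, ERR=352220542719979/4398046511104
(3,6): OLD=13376112396284149/70368744177664 → NEW=255, ERR=-4567917369020171/70368744177664
Output grid:
  Row 0: ..##..#  (4 black, running=4)
  Row 1: #..##.#  (3 black, running=7)
  Row 2: ####.##  (1 black, running=8)
  Row 3: #..##.#  (3 black, running=11)

Answer: 11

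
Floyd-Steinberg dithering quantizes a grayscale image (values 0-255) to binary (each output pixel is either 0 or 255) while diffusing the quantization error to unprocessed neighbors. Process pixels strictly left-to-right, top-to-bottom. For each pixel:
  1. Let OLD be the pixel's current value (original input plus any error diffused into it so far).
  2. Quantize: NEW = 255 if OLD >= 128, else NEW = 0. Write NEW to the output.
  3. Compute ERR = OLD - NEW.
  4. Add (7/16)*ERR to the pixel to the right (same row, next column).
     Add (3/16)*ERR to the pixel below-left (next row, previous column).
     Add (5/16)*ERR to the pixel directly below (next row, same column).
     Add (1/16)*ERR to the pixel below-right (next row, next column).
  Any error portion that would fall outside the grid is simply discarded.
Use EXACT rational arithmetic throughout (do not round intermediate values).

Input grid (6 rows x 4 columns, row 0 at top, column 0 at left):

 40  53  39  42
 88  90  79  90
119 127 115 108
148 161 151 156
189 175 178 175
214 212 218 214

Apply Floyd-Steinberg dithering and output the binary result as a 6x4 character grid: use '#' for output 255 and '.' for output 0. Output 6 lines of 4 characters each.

(0,0): OLD=40 → NEW=0, ERR=40
(0,1): OLD=141/2 → NEW=0, ERR=141/2
(0,2): OLD=2235/32 → NEW=0, ERR=2235/32
(0,3): OLD=37149/512 → NEW=0, ERR=37149/512
(1,0): OLD=3639/32 → NEW=0, ERR=3639/32
(1,1): OLD=45409/256 → NEW=255, ERR=-19871/256
(1,2): OLD=695317/8192 → NEW=0, ERR=695317/8192
(1,3): OLD=20207779/131072 → NEW=255, ERR=-13215581/131072
(2,0): OLD=573371/4096 → NEW=255, ERR=-471109/4096
(2,1): OLD=9888793/131072 → NEW=0, ERR=9888793/131072
(2,2): OLD=39524837/262144 → NEW=255, ERR=-27321883/262144
(2,3): OLD=151825985/4194304 → NEW=0, ERR=151825985/4194304
(3,0): OLD=264667435/2097152 → NEW=0, ERR=264667435/2097152
(3,1): OLD=7149106037/33554432 → NEW=255, ERR=-1407274123/33554432
(3,2): OLD=59905938379/536870912 → NEW=0, ERR=59905938379/536870912
(3,3): OLD=1800584779021/8589934592 → NEW=255, ERR=-389848541939/8589934592
(4,0): OLD=118420174799/536870912 → NEW=255, ERR=-18481907761/536870912
(4,1): OLD=754377973965/4294967296 → NEW=255, ERR=-340838686515/4294967296
(4,2): OLD=22955059375821/137438953472 → NEW=255, ERR=-12091873759539/137438953472
(4,3): OLD=284333990274731/2199023255552 → NEW=255, ERR=-276416939891029/2199023255552
(5,0): OLD=12944175651519/68719476736 → NEW=255, ERR=-4579290916161/68719476736
(5,1): OLD=306541677842937/2199023255552 → NEW=255, ERR=-254209252322823/2199023255552
(5,2): OLD=122488069411679/1099511627776 → NEW=0, ERR=122488069411679/1099511627776
(5,3): OLD=7668733919165785/35184372088832 → NEW=255, ERR=-1303280963486375/35184372088832
Row 0: ....
Row 1: .#.#
Row 2: #.#.
Row 3: .#.#
Row 4: ####
Row 5: ##.#

Answer: ....
.#.#
#.#.
.#.#
####
##.#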